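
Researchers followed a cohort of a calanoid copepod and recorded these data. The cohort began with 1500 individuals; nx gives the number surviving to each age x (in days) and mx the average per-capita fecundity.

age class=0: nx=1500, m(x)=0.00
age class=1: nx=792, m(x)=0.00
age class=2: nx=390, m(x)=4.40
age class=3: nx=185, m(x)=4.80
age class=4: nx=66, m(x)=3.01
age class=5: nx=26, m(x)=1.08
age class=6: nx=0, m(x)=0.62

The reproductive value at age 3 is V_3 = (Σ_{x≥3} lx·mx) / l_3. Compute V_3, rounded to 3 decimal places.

lx = nx/n0 = nx/1500: 1, 0.528, 0.26, 0.12333…, 0.044, 0.01733…, 0
lx·mx for x ≥ 3: 0.592…, 0.13244, 0.01872…, 0 → sum = 0.74316…
V_3 = 0.74316… / l_3 = 0.74316… / 0.123333… = 6.025622… → 6.026

6.026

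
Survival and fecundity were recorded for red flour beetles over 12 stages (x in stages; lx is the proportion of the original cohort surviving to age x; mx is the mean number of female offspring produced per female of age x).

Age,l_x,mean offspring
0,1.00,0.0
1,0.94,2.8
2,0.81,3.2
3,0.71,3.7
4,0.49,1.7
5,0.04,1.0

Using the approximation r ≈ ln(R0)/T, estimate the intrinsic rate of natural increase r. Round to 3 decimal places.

0.983

R0 = Σ lx·mx = 0 + 2.632 + 2.592 + 2.627 + 0.833 + 0.04 = 8.724
Σ x·lx·mx = 19.229; T = 19.229/8.724 = 2.20415…
r ≈ ln(R0)/T = ln(8.724)/2.20415… = 0.98273… → 0.983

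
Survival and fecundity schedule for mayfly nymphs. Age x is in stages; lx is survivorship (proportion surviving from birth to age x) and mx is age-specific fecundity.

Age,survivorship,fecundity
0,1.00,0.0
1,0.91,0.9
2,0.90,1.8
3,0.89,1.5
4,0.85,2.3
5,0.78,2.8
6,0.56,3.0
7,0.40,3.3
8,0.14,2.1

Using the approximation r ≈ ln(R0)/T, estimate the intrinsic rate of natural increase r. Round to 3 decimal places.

R0 = Σ lx·mx = 0 + 0.819 + 1.62 + 1.335 + 1.955 + 2.184 + 1.68 + 1.32 + 0.294 = 11.207
Σ x·lx·mx = 48.476; T = 48.476/11.207 = 4.32551…
r ≈ ln(R0)/T = ln(11.207)/4.32551… = 0.55867… → 0.559

0.559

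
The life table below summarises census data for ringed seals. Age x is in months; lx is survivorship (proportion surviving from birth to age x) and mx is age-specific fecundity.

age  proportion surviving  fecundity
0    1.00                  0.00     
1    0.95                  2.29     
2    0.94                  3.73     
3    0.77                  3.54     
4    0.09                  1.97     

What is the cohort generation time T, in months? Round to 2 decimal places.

2.11

lx·mx: 0, 2.1755, 3.5062, 2.7258, 0.1773 → R0 = 8.5848
x·lx·mx: 0, 2.1755, 7.0124, 8.1774, 0.7092 → Σ = 18.0745
T = 18.0745 / 8.5848 = 2.105407… → 2.11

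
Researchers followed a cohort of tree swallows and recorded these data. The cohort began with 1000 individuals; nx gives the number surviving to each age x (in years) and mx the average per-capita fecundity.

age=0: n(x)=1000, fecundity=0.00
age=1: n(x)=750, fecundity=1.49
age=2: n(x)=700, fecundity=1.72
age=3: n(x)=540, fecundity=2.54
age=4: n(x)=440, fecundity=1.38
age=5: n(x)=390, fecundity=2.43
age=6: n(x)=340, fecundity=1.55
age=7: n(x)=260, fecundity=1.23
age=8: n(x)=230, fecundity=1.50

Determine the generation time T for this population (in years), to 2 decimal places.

3.57

lx = nx/n0 = nx/1000: 1, 0.75, 0.7, 0.54, 0.44, 0.39, 0.34, 0.26, 0.23
lx·mx: 0, 1.1175, 1.204, 1.3716, 0.6072, 0.9477, 0.527, 0.3198, 0.345 → R0 = 6.4398
x·lx·mx: 0, 1.1175, 2.408, 4.1148, 2.4288, 4.7385, 3.162, 2.2386, 2.76 → Σ = 22.9682
T = 22.9682 / 6.4398 = 3.566601… → 3.57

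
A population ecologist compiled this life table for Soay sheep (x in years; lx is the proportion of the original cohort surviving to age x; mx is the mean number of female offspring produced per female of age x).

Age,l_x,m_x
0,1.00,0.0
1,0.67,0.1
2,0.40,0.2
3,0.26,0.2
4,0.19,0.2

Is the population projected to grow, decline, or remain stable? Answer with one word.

R0 = Σ lx·mx = 0 + 0.067 + 0.08 + 0.052 + 0.038 = 0.237
R0 < 1, so the population is declining.

declining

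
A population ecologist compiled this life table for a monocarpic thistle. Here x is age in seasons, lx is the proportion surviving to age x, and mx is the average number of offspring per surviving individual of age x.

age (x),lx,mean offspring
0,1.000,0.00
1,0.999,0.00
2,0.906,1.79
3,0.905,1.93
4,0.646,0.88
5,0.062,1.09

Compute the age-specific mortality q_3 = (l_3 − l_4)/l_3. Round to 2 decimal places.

0.29

q_3 = (l_3 − l_4) / l_3 = (0.905 − 0.646) / 0.905
     = 0.259 / 0.905 = 0.286188… → 0.29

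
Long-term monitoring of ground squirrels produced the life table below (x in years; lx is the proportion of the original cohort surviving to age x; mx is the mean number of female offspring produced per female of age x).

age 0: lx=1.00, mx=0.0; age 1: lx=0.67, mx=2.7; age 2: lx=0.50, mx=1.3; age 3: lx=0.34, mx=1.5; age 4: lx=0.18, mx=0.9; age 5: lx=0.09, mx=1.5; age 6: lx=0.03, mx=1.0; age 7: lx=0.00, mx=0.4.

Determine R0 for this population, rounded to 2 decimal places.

3.30

lx·mx by age: 0, 1.809, 0.65, 0.51, 0.162, 0.135, 0.03, 0
R0 = Σ lx·mx = 3.296 → 3.30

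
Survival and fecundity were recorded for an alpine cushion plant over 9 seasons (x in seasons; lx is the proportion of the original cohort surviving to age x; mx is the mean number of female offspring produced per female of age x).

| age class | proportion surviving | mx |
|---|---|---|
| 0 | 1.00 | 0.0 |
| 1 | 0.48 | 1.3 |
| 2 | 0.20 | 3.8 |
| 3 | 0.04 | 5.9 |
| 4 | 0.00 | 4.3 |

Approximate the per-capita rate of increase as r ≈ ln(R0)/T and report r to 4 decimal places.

0.2740

R0 = Σ lx·mx = 0 + 0.624 + 0.76 + 0.236 + 0 = 1.62
Σ x·lx·mx = 2.852; T = 2.852/1.62 = 1.76049…
r ≈ ln(R0)/T = ln(1.62)/1.76049… = 0.274029… → 0.2740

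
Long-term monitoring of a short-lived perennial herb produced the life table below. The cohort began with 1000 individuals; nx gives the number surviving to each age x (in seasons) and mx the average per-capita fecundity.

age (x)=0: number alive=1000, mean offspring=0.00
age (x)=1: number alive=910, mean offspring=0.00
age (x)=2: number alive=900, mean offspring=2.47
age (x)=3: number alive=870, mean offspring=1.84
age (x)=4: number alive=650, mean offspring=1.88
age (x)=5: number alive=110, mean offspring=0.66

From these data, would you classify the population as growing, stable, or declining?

growing

lx = nx/n0 = nx/1000: 1, 0.91, 0.9, 0.87, 0.65, 0.11
R0 = Σ lx·mx = 0 + 0 + 2.223 + 1.6008 + 1.222 + 0.0726 = 5.1184
R0 > 1, so the population is growing.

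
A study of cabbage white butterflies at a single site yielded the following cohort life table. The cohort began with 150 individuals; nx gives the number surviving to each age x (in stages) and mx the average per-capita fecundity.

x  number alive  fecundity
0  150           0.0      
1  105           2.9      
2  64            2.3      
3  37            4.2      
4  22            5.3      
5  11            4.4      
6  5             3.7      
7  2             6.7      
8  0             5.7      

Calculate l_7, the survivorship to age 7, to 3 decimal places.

l_7 = n_7/n_0 = 2/150 = 0.013333… → 0.013

0.013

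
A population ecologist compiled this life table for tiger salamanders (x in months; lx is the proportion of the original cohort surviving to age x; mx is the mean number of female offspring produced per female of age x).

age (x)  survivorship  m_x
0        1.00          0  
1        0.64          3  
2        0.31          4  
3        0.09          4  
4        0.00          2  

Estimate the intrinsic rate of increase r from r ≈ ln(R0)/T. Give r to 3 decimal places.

0.808

R0 = Σ lx·mx = 0 + 1.92 + 1.24 + 0.36 + 0 = 3.52
Σ x·lx·mx = 5.48; T = 5.48/3.52 = 1.55682…
r ≈ ln(R0)/T = ln(3.52)/1.55682… = 0.80835… → 0.808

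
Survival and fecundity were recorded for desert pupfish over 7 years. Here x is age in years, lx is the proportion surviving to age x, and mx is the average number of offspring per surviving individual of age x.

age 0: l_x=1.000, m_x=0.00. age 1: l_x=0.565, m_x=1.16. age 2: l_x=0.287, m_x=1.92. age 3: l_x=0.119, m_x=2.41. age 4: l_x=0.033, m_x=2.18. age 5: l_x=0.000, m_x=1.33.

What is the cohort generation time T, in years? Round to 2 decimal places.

lx·mx: 0, 0.6554, 0.55104, 0.28679, 0.07194, 0 → R0 = 1.56517
x·lx·mx: 0, 0.6554, 1.10208, 0.86037, 0.28776, 0 → Σ = 2.90561
T = 2.90561 / 1.56517 = 1.856418… → 1.86

1.86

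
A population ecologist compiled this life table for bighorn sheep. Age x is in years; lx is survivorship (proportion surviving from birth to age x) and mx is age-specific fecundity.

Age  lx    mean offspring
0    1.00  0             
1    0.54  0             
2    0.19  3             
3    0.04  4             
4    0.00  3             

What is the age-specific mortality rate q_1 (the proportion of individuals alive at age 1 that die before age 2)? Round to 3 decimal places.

0.648

q_1 = (l_1 − l_2) / l_1 = (0.54 − 0.19) / 0.54
     = 0.35 / 0.54 = 0.648148… → 0.648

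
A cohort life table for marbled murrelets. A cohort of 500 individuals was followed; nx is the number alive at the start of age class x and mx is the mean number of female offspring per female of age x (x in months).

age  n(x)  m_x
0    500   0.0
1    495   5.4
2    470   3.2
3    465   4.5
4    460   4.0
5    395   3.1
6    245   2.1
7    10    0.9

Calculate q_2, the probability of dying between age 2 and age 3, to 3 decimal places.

lx = nx/n0 = nx/500: 1, 0.99, 0.94, 0.93, 0.92, 0.79, 0.49, 0.02
q_2 = (l_2 − l_3) / l_2 = (0.94 − 0.93) / 0.94
     = 0.01 / 0.94 = 0.010638… → 0.011

0.011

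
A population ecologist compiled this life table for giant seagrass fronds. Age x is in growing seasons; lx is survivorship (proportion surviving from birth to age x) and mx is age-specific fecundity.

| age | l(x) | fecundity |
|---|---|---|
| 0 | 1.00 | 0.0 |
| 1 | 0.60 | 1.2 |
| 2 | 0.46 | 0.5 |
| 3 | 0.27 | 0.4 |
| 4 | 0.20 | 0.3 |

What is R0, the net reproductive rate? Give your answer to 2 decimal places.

1.12

lx·mx by age: 0, 0.72, 0.23, 0.108, 0.06
R0 = Σ lx·mx = 1.118 → 1.12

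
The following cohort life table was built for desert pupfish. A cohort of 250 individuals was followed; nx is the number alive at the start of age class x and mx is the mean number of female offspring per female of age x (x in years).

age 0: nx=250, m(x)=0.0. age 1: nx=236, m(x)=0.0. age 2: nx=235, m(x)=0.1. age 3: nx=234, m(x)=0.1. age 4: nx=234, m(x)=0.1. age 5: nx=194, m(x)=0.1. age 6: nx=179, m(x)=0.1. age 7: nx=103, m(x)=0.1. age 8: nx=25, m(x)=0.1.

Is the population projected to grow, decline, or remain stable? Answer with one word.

lx = nx/n0 = nx/250: 1, 0.944, 0.94, 0.936, 0.936, 0.776, 0.716, 0.412, 0.1
R0 = Σ lx·mx = 0 + 0 + 0.094 + 0.0936 + 0.0936 + 0.0776 + 0.0716 + 0.0412 + 0.01 = 0.4816
R0 < 1, so the population is declining.

declining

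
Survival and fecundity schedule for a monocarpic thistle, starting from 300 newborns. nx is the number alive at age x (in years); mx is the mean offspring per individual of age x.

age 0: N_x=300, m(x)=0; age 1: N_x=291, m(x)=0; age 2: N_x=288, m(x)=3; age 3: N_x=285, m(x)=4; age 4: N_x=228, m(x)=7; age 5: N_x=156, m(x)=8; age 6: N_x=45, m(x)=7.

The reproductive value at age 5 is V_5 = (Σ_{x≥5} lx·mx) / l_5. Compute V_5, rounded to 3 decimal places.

lx = nx/n0 = nx/300: 1, 0.97, 0.96, 0.95, 0.76, 0.52, 0.15
lx·mx for x ≥ 5: 4.16, 1.05 → sum = 5.21
V_5 = 5.21 / l_5 = 5.21 / 0.52 = 10.019231… → 10.019

10.019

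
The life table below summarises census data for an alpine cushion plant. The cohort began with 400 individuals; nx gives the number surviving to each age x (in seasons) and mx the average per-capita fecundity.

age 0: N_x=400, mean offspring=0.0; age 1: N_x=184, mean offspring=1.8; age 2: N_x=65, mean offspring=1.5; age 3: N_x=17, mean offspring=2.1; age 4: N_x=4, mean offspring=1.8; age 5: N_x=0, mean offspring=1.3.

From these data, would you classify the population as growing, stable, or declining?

growing

lx = nx/n0 = nx/400: 1, 0.46, 0.1625, 0.0425, 0.01, 0
R0 = Σ lx·mx = 0 + 0.828 + 0.24375 + 0.08925 + 0.018 + 0 = 1.179
R0 > 1, so the population is growing.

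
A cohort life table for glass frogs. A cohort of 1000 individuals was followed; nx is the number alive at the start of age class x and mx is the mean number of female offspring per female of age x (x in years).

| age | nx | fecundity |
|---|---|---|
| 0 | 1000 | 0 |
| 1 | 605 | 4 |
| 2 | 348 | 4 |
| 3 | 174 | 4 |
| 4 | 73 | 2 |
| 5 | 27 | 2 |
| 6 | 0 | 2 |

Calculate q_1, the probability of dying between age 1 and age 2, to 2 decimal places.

lx = nx/n0 = nx/1000: 1, 0.605, 0.348, 0.174, 0.073, 0.027, 0
q_1 = (l_1 − l_2) / l_1 = (0.605 − 0.348) / 0.605
     = 0.257 / 0.605 = 0.424793… → 0.42

0.42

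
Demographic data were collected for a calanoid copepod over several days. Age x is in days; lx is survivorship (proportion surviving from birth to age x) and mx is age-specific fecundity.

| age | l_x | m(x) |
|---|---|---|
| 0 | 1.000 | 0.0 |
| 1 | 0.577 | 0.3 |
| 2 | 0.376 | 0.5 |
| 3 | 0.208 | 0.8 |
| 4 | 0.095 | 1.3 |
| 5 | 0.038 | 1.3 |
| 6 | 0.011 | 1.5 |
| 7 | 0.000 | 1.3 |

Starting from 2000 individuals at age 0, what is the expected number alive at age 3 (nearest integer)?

Expected survivors = N0 · l_3 = 2000 × 0.208 = 416 → 416

416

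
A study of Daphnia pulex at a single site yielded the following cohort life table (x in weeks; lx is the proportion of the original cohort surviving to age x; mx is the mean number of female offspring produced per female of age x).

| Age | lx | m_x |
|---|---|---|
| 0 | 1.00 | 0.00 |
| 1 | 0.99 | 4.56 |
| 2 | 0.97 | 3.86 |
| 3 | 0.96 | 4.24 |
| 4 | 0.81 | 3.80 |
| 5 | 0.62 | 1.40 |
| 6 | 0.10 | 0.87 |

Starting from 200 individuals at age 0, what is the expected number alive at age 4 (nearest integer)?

Expected survivors = N0 · l_4 = 200 × 0.81 = 162 → 162

162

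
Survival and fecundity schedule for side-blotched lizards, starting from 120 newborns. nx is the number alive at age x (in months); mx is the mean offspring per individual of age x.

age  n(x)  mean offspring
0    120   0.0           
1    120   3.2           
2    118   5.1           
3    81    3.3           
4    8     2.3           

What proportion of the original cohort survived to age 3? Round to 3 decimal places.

0.675

l_3 = n_3/n_0 = 81/120 = 0.675 → 0.675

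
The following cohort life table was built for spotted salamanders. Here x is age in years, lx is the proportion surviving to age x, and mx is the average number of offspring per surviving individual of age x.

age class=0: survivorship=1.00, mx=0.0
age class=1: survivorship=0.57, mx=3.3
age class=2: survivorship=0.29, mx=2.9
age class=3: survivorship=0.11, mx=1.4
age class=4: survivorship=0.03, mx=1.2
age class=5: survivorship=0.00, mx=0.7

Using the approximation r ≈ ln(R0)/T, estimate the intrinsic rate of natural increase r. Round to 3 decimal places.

R0 = Σ lx·mx = 0 + 1.881 + 0.841 + 0.154 + 0.036 + 0 = 2.912
Σ x·lx·mx = 4.169; T = 4.169/2.912 = 1.43166…
r ≈ ln(R0)/T = ln(2.912)/1.43166… = 0.74657… → 0.747

0.747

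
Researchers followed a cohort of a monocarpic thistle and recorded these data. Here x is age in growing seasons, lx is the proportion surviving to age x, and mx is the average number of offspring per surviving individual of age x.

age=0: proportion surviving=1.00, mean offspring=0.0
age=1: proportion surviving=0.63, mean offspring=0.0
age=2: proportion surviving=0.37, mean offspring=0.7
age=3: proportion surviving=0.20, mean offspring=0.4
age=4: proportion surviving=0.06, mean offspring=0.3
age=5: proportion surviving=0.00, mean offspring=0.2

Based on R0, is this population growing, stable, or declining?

R0 = Σ lx·mx = 0 + 0 + 0.259 + 0.08 + 0.018 + 0 = 0.357
R0 < 1, so the population is declining.

declining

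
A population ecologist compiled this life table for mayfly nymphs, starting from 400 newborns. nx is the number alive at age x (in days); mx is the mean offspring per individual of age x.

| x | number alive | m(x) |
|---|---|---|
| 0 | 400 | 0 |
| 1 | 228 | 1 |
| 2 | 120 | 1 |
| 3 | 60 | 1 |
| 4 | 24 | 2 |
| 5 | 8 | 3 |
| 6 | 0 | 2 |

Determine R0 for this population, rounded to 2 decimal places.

lx = nx/n0 = nx/400: 1, 0.57, 0.3, 0.15, 0.06, 0.02, 0
lx·mx by age: 0, 0.57, 0.3, 0.15, 0.12, 0.06, 0
R0 = Σ lx·mx = 1.2 → 1.20

1.20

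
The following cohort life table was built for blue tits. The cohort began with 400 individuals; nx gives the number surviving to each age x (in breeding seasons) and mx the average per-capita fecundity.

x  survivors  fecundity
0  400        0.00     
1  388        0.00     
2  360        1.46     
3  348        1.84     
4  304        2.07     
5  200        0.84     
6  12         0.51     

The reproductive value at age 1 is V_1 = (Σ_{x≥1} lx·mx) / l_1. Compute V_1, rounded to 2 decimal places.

lx = nx/n0 = nx/400: 1, 0.97, 0.9, 0.87, 0.76, 0.5, 0.03
lx·mx for x ≥ 1: 0, 1.314, 1.6008, 1.5732, 0.42, 0.0153 → sum = 4.9233
V_1 = 4.9233 / l_1 = 4.9233 / 0.97 = 5.075567… → 5.08

5.08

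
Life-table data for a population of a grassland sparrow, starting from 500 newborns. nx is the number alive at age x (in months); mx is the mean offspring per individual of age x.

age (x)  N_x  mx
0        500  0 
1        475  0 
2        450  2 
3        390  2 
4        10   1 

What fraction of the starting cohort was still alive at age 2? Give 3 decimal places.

l_2 = n_2/n_0 = 450/500 = 0.9 → 0.900

0.900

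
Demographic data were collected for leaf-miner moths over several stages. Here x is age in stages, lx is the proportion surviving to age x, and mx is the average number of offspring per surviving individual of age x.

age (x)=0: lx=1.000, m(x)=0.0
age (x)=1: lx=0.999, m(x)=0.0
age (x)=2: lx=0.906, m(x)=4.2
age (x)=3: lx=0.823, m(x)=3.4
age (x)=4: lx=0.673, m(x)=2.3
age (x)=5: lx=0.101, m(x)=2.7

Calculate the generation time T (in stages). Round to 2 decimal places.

lx·mx: 0, 0, 3.8052, 2.7982, 1.5479, 0.2727 → R0 = 8.424
x·lx·mx: 0, 0, 7.6104, 8.3946, 6.1916, 1.3635 → Σ = 23.5601
T = 23.5601 / 8.424 = 2.796783… → 2.80

2.80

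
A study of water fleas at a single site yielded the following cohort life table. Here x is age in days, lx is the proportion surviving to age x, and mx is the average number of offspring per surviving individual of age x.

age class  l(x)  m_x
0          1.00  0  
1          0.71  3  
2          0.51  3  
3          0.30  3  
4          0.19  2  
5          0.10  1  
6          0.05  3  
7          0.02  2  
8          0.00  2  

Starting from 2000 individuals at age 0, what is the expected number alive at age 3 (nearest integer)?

Expected survivors = N0 · l_3 = 2000 × 0.30 = 600 → 600

600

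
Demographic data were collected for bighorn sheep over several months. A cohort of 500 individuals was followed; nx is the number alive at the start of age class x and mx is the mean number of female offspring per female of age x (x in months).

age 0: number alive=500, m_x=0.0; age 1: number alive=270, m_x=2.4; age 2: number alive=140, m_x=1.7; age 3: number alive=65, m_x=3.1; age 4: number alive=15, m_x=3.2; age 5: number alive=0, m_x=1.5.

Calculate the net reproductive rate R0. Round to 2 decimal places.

2.27

lx = nx/n0 = nx/500: 1, 0.54, 0.28, 0.13, 0.03, 0
lx·mx by age: 0, 1.296, 0.476, 0.403, 0.096, 0
R0 = Σ lx·mx = 2.271 → 2.27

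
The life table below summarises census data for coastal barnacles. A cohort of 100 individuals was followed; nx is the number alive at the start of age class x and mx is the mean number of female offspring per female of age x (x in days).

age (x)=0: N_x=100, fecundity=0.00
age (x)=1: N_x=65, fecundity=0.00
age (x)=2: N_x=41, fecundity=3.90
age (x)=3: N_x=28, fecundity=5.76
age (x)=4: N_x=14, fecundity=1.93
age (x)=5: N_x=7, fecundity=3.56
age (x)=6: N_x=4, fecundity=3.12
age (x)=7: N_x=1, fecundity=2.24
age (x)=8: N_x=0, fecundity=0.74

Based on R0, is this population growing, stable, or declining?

lx = nx/n0 = nx/100: 1, 0.65, 0.41, 0.28, 0.14, 0.07, 0.04, 0.01, 0
R0 = Σ lx·mx = 0 + 0 + 1.599 + 1.6128 + 0.2702 + 0.2492 + 0.1248 + 0.0224 + 0 = 3.8784
R0 > 1, so the population is growing.

growing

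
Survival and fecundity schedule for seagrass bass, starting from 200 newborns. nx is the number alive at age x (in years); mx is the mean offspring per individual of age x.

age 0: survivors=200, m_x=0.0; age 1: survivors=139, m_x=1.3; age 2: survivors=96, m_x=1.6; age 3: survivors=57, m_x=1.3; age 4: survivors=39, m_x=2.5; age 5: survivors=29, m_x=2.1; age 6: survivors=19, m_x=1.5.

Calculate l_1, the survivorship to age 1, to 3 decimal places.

0.695

l_1 = n_1/n_0 = 139/200 = 0.695 → 0.695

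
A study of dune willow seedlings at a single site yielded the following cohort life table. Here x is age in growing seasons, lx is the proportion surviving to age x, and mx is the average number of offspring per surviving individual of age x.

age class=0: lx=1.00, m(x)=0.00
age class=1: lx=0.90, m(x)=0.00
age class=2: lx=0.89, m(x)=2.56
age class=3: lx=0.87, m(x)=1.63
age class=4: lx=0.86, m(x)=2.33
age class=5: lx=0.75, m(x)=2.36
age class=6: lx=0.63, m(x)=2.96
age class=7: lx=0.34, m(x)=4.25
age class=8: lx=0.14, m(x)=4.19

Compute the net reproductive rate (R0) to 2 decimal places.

lx·mx by age: 0, 0, 2.2784, 1.4181, 2.0038, 1.77, 1.8648, 1.445, 0.5866
R0 = Σ lx·mx = 11.3667 → 11.37

11.37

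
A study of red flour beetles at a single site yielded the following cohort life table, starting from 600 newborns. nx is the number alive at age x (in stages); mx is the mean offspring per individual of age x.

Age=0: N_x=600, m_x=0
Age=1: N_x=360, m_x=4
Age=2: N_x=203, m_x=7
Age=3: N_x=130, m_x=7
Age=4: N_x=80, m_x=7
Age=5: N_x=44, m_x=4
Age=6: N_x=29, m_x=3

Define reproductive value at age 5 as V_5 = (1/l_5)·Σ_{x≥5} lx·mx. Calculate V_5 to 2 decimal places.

5.98

lx = nx/n0 = nx/600: 1, 0.6, 0.33833…, 0.21667…, 0.13333…, 0.07333…, 0.04833…
lx·mx for x ≥ 5: 0.293333…, 0.145… → sum = 0.438333…
V_5 = 0.438333… / l_5 = 0.438333… / 0.073333… = 5.977273… → 5.98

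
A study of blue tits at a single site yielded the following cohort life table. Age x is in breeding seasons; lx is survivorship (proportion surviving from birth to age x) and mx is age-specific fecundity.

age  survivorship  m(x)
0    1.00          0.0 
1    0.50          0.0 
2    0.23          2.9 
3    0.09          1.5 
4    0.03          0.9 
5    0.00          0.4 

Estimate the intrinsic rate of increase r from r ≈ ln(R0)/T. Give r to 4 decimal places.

R0 = Σ lx·mx = 0 + 0 + 0.667 + 0.135 + 0.027 + 0 = 0.829
Σ x·lx·mx = 1.847; T = 1.847/0.829 = 2.22799…
r ≈ ln(R0)/T = ln(0.829)/2.22799… = -0.084173… → -0.0842

-0.0842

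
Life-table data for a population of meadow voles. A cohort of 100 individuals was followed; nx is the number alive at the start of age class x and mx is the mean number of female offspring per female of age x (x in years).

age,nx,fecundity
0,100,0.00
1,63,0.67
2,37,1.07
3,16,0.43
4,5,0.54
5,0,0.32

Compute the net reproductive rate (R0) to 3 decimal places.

lx = nx/n0 = nx/100: 1, 0.63, 0.37, 0.16, 0.05, 0
lx·mx by age: 0, 0.4221, 0.3959, 0.0688, 0.027, 0
R0 = Σ lx·mx = 0.9138 → 0.914

0.914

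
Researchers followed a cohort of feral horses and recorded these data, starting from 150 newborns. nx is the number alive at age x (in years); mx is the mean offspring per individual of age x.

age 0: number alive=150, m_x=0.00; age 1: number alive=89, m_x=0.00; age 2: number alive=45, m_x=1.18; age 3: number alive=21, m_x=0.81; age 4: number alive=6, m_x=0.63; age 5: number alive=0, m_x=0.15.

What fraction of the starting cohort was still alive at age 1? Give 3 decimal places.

0.593

l_1 = n_1/n_0 = 89/150 = 0.593333… → 0.593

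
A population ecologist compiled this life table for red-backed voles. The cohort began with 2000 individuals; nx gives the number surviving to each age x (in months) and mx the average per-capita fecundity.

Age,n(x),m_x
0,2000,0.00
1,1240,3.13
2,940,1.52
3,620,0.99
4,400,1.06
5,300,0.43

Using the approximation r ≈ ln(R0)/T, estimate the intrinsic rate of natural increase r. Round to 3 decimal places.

0.697

lx = nx/n0 = nx/2000: 1, 0.62, 0.47, 0.31, 0.2, 0.15
R0 = Σ lx·mx = 0 + 1.9406 + 0.7144 + 0.3069 + 0.212 + 0.0645 = 3.2384
Σ x·lx·mx = 5.4606; T = 5.4606/3.2384 = 1.6862…
r ≈ ln(R0)/T = ln(3.2384)/1.6862… = 0.69688… → 0.697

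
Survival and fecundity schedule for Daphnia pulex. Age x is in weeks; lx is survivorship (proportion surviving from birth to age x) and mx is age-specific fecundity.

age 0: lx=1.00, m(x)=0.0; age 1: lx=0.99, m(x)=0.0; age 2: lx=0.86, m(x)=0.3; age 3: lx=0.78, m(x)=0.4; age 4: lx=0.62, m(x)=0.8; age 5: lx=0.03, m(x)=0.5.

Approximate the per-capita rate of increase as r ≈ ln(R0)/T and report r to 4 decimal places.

0.0240

R0 = Σ lx·mx = 0 + 0 + 0.258 + 0.312 + 0.496 + 0.015 = 1.081
Σ x·lx·mx = 3.511; T = 3.511/1.081 = 3.24792…
r ≈ ln(R0)/T = ln(1.081)/3.24792… = 0.02398… → 0.0240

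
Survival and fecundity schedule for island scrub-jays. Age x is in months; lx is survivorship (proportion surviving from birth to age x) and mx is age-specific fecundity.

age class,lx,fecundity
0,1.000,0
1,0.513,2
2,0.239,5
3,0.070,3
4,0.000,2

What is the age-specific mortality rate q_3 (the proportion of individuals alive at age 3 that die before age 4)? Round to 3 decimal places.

1.000

q_3 = (l_3 − l_4) / l_3 = (0.07 − 0) / 0.07
     = 0.07 / 0.07 = 1 → 1.000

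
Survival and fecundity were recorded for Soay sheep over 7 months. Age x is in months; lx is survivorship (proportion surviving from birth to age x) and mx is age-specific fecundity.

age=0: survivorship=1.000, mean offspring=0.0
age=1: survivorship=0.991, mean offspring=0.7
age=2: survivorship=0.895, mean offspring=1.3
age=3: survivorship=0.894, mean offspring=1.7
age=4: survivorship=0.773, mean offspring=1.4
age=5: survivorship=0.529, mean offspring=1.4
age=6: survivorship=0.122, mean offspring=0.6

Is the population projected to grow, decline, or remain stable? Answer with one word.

R0 = Σ lx·mx = 0 + 0.6937 + 1.1635 + 1.5198 + 1.0822 + 0.7406 + 0.0732 = 5.273
R0 > 1, so the population is growing.

growing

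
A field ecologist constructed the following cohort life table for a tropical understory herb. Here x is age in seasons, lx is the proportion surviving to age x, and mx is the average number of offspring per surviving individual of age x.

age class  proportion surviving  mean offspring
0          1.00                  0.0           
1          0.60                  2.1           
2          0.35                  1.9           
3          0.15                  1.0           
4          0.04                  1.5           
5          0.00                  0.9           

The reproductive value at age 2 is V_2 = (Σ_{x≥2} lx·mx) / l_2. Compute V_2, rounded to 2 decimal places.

lx·mx for x ≥ 2: 0.665, 0.15, 0.06, 0 → sum = 0.875
V_2 = 0.875 / l_2 = 0.875 / 0.35 = 2.5 → 2.50

2.50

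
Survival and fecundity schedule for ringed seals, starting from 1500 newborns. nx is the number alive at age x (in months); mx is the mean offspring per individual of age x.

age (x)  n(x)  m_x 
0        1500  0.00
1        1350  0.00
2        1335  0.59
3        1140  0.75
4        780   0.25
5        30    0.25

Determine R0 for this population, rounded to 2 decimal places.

lx = nx/n0 = nx/1500: 1, 0.9, 0.89, 0.76, 0.52, 0.02
lx·mx by age: 0, 0, 0.5251, 0.57, 0.13, 0.005
R0 = Σ lx·mx = 1.2301 → 1.23

1.23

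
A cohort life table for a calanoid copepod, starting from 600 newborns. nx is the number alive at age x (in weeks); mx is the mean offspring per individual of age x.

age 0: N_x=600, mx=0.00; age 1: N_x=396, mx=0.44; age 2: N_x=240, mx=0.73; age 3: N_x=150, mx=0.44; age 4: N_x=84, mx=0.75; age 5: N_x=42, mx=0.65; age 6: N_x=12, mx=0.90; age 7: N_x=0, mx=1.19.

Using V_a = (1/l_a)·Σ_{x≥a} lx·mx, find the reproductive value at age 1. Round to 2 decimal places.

1.30

lx = nx/n0 = nx/600: 1, 0.66, 0.4, 0.25, 0.14, 0.07, 0.02, 0
lx·mx for x ≥ 1: 0.2904, 0.292, 0.11, 0.105, 0.0455, 0.018, 0 → sum = 0.8609
V_1 = 0.8609 / l_1 = 0.8609 / 0.66 = 1.304394… → 1.30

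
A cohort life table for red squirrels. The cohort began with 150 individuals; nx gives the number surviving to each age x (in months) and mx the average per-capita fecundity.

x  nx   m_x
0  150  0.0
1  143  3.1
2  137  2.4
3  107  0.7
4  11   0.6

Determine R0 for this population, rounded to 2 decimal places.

5.69

lx = nx/n0 = nx/150: 1, 0.95333…, 0.91333…, 0.71333…, 0.07333…
lx·mx by age: 0, 2.955333…, 2.192…, 0.499333…, 0.044…
R0 = Σ lx·mx = 5.690667… → 5.69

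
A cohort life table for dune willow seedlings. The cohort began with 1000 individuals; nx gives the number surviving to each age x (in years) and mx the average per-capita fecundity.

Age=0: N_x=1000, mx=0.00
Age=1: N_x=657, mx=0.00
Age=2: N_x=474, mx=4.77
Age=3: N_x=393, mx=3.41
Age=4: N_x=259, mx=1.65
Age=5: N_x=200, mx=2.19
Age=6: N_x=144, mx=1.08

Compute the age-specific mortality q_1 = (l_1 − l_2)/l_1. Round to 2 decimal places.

0.28

lx = nx/n0 = nx/1000: 1, 0.657, 0.474, 0.393, 0.259, 0.2, 0.144
q_1 = (l_1 − l_2) / l_1 = (0.657 − 0.474) / 0.657
     = 0.183 / 0.657 = 0.278539… → 0.28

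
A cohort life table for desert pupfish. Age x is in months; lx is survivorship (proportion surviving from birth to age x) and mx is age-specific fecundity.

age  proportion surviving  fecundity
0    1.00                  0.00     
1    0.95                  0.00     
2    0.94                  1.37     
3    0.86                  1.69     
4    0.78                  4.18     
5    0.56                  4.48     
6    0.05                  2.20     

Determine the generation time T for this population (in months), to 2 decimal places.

3.85

lx·mx: 0, 0, 1.2878, 1.4534, 3.2604, 2.5088, 0.11 → R0 = 8.6204
x·lx·mx: 0, 0, 2.5756, 4.3602, 13.0416, 12.544, 0.66 → Σ = 33.1814
T = 33.1814 / 8.6204 = 3.849172… → 3.85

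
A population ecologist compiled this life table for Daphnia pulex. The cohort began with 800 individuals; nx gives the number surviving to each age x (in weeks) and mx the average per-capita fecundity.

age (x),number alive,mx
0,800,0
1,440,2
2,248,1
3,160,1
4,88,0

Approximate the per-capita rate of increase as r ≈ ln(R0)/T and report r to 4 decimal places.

lx = nx/n0 = nx/800: 1, 0.55, 0.31, 0.2, 0.11
R0 = Σ lx·mx = 0 + 1.1 + 0.31 + 0.2 + 0 = 1.61
Σ x·lx·mx = 2.32; T = 2.32/1.61 = 1.44099…
r ≈ ln(R0)/T = ln(1.61)/1.44099… = 0.33049… → 0.3305

0.3305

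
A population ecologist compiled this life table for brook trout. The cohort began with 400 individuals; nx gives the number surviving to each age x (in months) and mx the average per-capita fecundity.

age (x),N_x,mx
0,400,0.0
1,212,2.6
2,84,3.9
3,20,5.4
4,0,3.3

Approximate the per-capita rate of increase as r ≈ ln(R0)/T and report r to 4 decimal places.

0.5823

lx = nx/n0 = nx/400: 1, 0.53, 0.21, 0.05, 0
R0 = Σ lx·mx = 0 + 1.378 + 0.819 + 0.27 + 0 = 2.467
Σ x·lx·mx = 3.826; T = 3.826/2.467 = 1.55087…
r ≈ ln(R0)/T = ln(2.467)/1.55087… = 0.582255… → 0.5823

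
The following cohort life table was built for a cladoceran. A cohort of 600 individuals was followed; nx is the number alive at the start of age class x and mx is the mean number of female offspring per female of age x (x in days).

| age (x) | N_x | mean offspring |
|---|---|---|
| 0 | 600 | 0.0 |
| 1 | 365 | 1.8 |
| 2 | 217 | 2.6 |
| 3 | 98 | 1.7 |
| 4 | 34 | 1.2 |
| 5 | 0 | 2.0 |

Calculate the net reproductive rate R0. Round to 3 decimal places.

lx = nx/n0 = nx/600: 1, 0.60833…, 0.36167…, 0.16333…, 0.05667…, 0
lx·mx by age: 0, 1.095…, 0.940333…, 0.277667…, 0.068…, 0
R0 = Σ lx·mx = 2.381… → 2.381

2.381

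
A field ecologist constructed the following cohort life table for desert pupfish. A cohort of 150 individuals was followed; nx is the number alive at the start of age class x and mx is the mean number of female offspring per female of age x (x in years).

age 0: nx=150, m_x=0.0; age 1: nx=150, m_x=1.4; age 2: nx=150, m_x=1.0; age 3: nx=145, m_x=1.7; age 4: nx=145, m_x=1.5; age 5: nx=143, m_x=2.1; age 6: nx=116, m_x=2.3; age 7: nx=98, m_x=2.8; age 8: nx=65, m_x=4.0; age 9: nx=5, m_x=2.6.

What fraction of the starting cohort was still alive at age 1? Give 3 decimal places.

1.000

l_1 = n_1/n_0 = 150/150 = 1 → 1.000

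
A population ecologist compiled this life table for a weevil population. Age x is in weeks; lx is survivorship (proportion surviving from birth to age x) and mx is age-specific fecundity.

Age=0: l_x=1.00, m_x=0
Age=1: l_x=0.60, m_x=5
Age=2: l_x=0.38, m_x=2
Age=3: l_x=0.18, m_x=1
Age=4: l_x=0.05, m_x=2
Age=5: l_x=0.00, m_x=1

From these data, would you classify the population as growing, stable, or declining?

R0 = Σ lx·mx = 0 + 3 + 0.76 + 0.18 + 0.1 + 0 = 4.04
R0 > 1, so the population is growing.

growing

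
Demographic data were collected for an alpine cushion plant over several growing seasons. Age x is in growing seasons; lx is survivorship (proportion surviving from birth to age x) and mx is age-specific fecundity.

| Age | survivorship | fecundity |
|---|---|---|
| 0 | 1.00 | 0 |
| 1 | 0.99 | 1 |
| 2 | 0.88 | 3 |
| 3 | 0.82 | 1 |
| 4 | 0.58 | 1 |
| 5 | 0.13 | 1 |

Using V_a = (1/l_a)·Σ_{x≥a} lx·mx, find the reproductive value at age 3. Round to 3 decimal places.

lx·mx for x ≥ 3: 0.82, 0.58, 0.13 → sum = 1.53
V_3 = 1.53 / l_3 = 1.53 / 0.82 = 1.865854… → 1.866

1.866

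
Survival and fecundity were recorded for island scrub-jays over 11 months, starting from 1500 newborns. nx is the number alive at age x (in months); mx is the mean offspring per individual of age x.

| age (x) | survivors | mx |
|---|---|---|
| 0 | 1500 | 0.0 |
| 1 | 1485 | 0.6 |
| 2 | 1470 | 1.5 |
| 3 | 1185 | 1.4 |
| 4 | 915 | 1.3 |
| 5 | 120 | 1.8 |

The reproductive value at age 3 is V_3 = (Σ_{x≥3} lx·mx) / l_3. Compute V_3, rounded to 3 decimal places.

lx = nx/n0 = nx/1500: 1, 0.99, 0.98, 0.79, 0.61, 0.08
lx·mx for x ≥ 3: 1.106, 0.793, 0.144 → sum = 2.043
V_3 = 2.043 / l_3 = 2.043 / 0.79 = 2.586076… → 2.586

2.586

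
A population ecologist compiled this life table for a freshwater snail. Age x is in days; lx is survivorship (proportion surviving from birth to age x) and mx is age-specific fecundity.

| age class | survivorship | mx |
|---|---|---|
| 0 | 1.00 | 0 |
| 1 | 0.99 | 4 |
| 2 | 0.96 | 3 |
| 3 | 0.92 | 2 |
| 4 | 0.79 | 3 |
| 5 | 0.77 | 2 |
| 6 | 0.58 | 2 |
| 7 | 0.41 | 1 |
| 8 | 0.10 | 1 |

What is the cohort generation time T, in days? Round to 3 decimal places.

lx·mx: 0, 3.96, 2.88, 1.84, 2.37, 1.54, 1.16, 0.41, 0.1 → R0 = 14.26
x·lx·mx: 0, 3.96, 5.76, 5.52, 9.48, 7.7, 6.96, 2.87, 0.8 → Σ = 43.05
T = 43.05 / 14.26 = 3.018934… → 3.019

3.019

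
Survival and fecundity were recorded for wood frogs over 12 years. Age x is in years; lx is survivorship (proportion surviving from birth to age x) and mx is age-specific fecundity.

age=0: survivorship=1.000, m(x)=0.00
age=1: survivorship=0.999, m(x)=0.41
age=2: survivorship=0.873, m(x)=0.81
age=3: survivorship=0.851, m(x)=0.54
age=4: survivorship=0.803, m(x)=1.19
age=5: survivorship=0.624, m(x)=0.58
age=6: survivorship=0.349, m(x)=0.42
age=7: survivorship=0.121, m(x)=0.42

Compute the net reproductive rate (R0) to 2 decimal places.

3.09

lx·mx by age: 0, 0.40959, 0.70713, 0.45954, 0.95557, 0.36192, 0.14658, 0.05082
R0 = Σ lx·mx = 3.09115 → 3.09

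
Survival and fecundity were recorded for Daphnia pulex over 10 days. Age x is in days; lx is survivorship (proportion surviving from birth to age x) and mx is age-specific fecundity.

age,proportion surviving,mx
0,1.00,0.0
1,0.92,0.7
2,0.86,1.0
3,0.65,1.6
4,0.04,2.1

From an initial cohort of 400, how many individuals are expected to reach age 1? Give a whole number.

368

Expected survivors = N0 · l_1 = 400 × 0.92 = 368 → 368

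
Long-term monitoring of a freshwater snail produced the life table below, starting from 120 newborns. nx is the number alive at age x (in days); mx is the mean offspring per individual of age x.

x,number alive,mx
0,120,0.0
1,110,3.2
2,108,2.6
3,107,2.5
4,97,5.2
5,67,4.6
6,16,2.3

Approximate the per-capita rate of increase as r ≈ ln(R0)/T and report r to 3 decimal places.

lx = nx/n0 = nx/120: 1, 0.91667…, 0.9, 0.89167…, 0.80833…, 0.55833…, 0.13333…
R0 = Σ lx·mx = 0 + 2.93333… + 2.34 + 2.22917… + 4.20333… + 2.56833… + 0.30667… = 14.580833…
Σ x·lx·mx = 45.795833…; T = 45.795833…/14.580833… = 3.14082…
r ≈ ln(R0)/T = ln(14.580833…)/3.14082… = 0.85319… → 0.853

0.853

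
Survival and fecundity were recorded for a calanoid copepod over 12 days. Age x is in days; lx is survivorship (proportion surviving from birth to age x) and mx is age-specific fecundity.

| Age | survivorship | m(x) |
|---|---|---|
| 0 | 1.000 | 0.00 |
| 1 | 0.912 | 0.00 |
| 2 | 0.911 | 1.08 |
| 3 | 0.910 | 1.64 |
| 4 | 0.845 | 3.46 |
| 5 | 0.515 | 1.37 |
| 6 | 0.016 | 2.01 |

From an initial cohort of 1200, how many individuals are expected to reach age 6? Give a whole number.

Expected survivors = N0 · l_6 = 1200 × 0.016 = 19.2 → 19

19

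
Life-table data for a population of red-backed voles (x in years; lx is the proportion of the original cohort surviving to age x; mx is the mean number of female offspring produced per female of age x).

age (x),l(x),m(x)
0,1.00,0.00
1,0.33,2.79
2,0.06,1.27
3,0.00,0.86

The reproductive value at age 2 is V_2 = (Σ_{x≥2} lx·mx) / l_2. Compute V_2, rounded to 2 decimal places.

lx·mx for x ≥ 2: 0.0762, 0 → sum = 0.0762
V_2 = 0.0762 / l_2 = 0.0762 / 0.06 = 1.27 → 1.27

1.27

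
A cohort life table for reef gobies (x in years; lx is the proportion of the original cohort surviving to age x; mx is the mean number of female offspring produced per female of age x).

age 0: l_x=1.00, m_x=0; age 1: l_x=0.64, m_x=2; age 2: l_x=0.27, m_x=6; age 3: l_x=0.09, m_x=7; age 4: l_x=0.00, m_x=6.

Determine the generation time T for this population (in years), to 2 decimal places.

1.82

lx·mx: 0, 1.28, 1.62, 0.63, 0 → R0 = 3.53
x·lx·mx: 0, 1.28, 3.24, 1.89, 0 → Σ = 6.41
T = 6.41 / 3.53 = 1.815864… → 1.82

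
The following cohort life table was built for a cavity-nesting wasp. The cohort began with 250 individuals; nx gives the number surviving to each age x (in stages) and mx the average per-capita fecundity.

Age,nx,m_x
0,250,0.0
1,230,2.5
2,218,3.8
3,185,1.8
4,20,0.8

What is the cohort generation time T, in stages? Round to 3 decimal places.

lx = nx/n0 = nx/250: 1, 0.92, 0.872, 0.74, 0.08
lx·mx: 0, 2.3, 3.3136, 1.332, 0.064 → R0 = 7.0096
x·lx·mx: 0, 2.3, 6.6272, 3.996, 0.256 → Σ = 13.1792
T = 13.1792 / 7.0096 = 1.880164… → 1.880

1.880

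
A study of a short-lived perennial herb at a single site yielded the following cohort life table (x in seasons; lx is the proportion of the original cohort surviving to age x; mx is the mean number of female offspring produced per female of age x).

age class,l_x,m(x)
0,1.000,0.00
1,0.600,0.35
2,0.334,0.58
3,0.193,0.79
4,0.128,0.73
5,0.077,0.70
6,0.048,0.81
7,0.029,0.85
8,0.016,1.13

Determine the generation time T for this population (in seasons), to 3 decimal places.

2.864

lx·mx: 0, 0.21, 0.19372, 0.15247, 0.09344, 0.0539, 0.03888, 0.02465, 0.01808 → R0 = 0.78514
x·lx·mx: 0, 0.21, 0.38744, 0.45741, 0.37376, 0.2695, 0.23328, 0.17255, 0.14464 → Σ = 2.24858
T = 2.24858 / 0.78514 = 2.863922… → 2.864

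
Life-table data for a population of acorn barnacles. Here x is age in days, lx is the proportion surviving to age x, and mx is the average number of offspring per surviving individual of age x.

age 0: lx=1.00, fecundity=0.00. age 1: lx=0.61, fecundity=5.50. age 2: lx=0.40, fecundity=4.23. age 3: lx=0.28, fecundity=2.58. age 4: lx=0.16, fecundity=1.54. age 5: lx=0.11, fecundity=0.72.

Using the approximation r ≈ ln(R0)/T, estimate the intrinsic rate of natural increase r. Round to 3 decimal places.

R0 = Σ lx·mx = 0 + 3.355 + 1.692 + 0.7224 + 0.2464 + 0.0792 = 6.095
Σ x·lx·mx = 10.2878; T = 10.2878/6.095 = 1.68791…
r ≈ ln(R0)/T = ln(6.095)/1.68791… = 1.07083… → 1.071

1.071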